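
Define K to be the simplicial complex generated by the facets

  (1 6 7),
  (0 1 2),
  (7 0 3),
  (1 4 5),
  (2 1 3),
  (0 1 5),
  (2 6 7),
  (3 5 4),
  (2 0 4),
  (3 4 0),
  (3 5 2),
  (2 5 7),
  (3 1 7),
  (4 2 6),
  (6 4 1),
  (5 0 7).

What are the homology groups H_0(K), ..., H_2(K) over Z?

Order the vertices as 0 < 1 < 2 < 3 < 4 < 5 < 6 < 7. Listing each simplex with vertices in this order, K has dimension 2 with simplices:

  0-simplices (8): [0], [1], [2], [3], [4], [5], [6], [7]
  1-simplices (24): (24 of them)
  2-simplices (16): [0,1,2], [0,1,5], [0,2,4], [0,3,4], [0,3,7], [0,5,7], [1,2,3], [1,3,7], [1,4,5], [1,4,6], [1,6,7], [2,3,5], [2,4,6], [2,5,7], [2,6,7], [3,4,5]

Hence C_0 ≅ Z^8, C_1 ≅ Z^24, C_2 ≅ Z^16.

Boundary ∂_1: C_1 → C_0 maps an edge to its endpoints' difference, ∂[p,q] = q − p.
The resulting 8×24 matrix has rank 7, and its Smith normal form has invariant factors (1,1,1,1,1,1,1).

The boundary map ∂_2: C_2 → C_1 acts by ∂[p,q,r] = [q,r] − [p,r] + [p,q]. For instance
  ∂[1,6,7] = [6,7] − [1,7] + [1,6],
  ∂[3,4,5] = [4,5] − [3,5] + [3,4].
This gives a 24×16 integer matrix of rank 15; reducing to Smith normal form yields diagonal entries (1,1,1,1,1,1,1,1,1,1,1,1,1,1,1).

Reading off H_k = ker ∂_k / im ∂_{k+1}:

  H_0: rank C_0 − rank ∂_1 = 8 − 7 = 1, and the invariant factors of ∂_1 are all 1, so H_0 = Z.
  H_1: rank ker ∂_1 − rank ∂_2 = (24 − 7) − 15 = 2, and the invariant factors of ∂_2 are all 1, so H_1 = Z^2.
  H_2: rank ker ∂_2 − rank ∂_3 = (16 − 15) − 0 = 1, and there is no ∂_3, so H_2 = Z.

H_0 = Z,  H_1 = Z^2,  H_2 = Z.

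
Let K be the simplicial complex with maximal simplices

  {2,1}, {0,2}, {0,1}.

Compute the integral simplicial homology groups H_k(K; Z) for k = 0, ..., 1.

H_0 ≅ Z,  H_1 ≅ Z.

Fix the vertex order 0 < 1 < 2 and write every simplex with vertices in increasing order. Then dim K = 1 and the simplices of K are:

  0-simplices (3): [0], [1], [2]
  1-simplices (3): [0,1], [0,2], [1,2]

giving chain groups C_0 ≅ Z^3, C_1 ≅ Z^3.

The boundary map ∂_1: C_1 → C_0 sends each edge [p,q] (with p < q) to q − p.
The resulting 3×3 matrix has rank 2, and its Smith normal form has invariant factors (1,1).

Now H_k = ker ∂_k / im ∂_{k+1}, so:

  H_0: rank C_0 − rank ∂_1 = 3 − 2 = 1, and the invariant factors of ∂_1 are all 1, so H_0 ≅ Z.
  H_1: rank ker ∂_1 − rank ∂_2 = (3 − 2) − 0 = 1, and there is no ∂_2, so H_1 ≅ Z.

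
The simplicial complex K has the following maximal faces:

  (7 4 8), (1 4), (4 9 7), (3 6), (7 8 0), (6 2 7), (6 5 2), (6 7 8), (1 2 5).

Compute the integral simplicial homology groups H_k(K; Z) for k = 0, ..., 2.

H_0 = Z,  H_1 = Z,  H_2 = 0.

K has 10 vertices, 17 edges, 7 triangles.
rank ∂_0 = 0, rank ∂_1 = 9 ⇒ b_0 = 10 − 0 − 9 = 1; all invariant factors of ∂_1 are 1 so no torsion. So H_0 = Z.
rank ∂_1 = 9, rank ∂_2 = 7 ⇒ b_1 = 17 − 9 − 7 = 1; all invariant factors of ∂_2 are 1 so no torsion. So H_1 = Z.
rank ∂_2 = 7, rank ∂_3 = 0 ⇒ b_2 = 7 − 7 − 0 = 0. So H_2 = 0.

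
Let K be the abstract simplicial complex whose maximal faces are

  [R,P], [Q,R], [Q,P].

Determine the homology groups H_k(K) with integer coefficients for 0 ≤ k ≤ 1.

We work with the vertex ordering P < Q < R. The simplices of K, each written with vertices in increasing order, are:

  0-simplices (3): P, Q, R
  1-simplices (3): PQ, PR, QR

Hence C_0 ≅ Z^3, C_1 ≅ Z^3.

∂_1: C_1 → C_0 is given by ∂[p,q] = [q] − [p]. For instance
  ∂PR = R − P.
The 3×3 boundary matrix has rank 2 and Smith normal form diag(1,1).

From H_k ≅ ker(∂_k) / im(∂_{k+1}) we obtain:

  H_0: rank C_0 − rank ∂_1 = 3 − 2 = 1, and the invariant factors of ∂_1 are all 1, so H_0 ≅ Z.
  H_1: rank ker ∂_1 − rank ∂_2 = (3 − 2) − 0 = 1, and there is no ∂_2, so H_1 ≅ Z.

As a check, the Euler characteristic is 3 − 3 = 0, which agrees with 1 − 1 = 0.

H_0 = Z,  H_1 = Z.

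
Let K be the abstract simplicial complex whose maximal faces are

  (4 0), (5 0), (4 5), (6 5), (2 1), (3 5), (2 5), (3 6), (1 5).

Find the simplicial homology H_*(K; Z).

H_0 = Z,  H_1 = Z^3.

K has 7 vertices, 9 edges.
rank ∂_0 = 0, rank ∂_1 = 6 ⇒ b_0 = 7 − 0 − 6 = 1; all invariant factors of ∂_1 are 1 so no torsion. So H_0 = Z.
rank ∂_1 = 6, rank ∂_2 = 0 ⇒ b_1 = 9 − 6 − 0 = 3. So H_1 = Z^3.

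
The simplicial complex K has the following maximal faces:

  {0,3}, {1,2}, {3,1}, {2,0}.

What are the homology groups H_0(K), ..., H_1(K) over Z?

We work with the vertex ordering 0 < 1 < 2 < 3. The simplices of K, each written with vertices in increasing order, are:

  0-simplices (4): [0], [1], [2], [3]
  1-simplices (4): [0,2], [0,3], [1,2], [1,3]

so the chain groups are C_0 ≅ Z^4, C_1 ≅ Z^4.

Boundary ∂_1: C_1 → C_0 sends each edge [p,q] (with p < q) to q − p. For instance
  ∂[0,2] = [2] − [0].
The resulting 4×4 matrix has rank 3, and its Smith normal form has invariant factors (1,1,1).

Now H_k = ker ∂_k / im ∂_{k+1}, so:

  H_0: rank C_0 − rank ∂_1 = 4 − 3 = 1, and the invariant factors of ∂_1 are all 1, so H_0 ≅ Z.
  H_1: rank ker ∂_1 − rank ∂_2 = (4 − 3) − 0 = 1, and there is no ∂_2, so H_1 ≅ Z.

As a check, the Euler characteristic is 4 − 4 = 0, which agrees with 1 − 1 = 0.

H_0 ≅ Z,  H_1 ≅ Z.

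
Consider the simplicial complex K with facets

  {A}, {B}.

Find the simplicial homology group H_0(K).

H_0 ≅ Z^2.

Take the total order A < B on the vertex set. Then K (dimension 0) consists of the simplices:

  0-simplices (2): A, B

giving chain groups C_0 ≅ Z^2.

From H_k ≅ ker(∂_k) / im(∂_{k+1}) we obtain:

  H_0: rank C_0 − rank ∂_1 = 2 − 0 = 2, and there is no ∂_1, so H_0 ≅ Z^2.

(K is a triangulation of a set of 2 points.)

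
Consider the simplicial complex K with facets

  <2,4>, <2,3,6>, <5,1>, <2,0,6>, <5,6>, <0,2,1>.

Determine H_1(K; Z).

H_1 = Z.

K has 7 vertices, 10 edges, 3 triangles.
rank ∂_1 = 6, rank ∂_2 = 3 ⇒ b_1 = 10 − 6 − 3 = 1; all invariant factors of ∂_2 are 1 so no torsion. So H_1 = Z.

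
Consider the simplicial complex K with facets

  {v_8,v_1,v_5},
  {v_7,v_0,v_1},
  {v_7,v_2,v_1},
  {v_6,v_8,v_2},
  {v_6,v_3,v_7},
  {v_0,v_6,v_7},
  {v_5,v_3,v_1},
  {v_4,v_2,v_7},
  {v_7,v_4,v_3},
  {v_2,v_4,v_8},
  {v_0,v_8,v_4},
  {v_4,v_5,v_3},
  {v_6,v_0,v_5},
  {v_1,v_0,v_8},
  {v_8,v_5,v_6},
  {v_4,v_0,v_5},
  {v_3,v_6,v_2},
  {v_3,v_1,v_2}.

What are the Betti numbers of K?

Order the vertices as v_0 < v_1 < v_2 < v_3 < v_4 < v_5 < v_6 < v_7 < v_8. Listing each simplex with vertices in this order, K has dimension 2 with simplices:

  0-simplices (9): [v_0], [v_1], [v_2], [v_3], [v_4], [v_5], [v_6], [v_7], [v_8]
  1-simplices (27): (27 of them)
  2-simplices (18): (18 of them)

Hence C_0 ≅ Z^9, C_1 ≅ Z^27, C_2 ≅ Z^18.

∂_1: C_1 → C_0 is given by ∂[p,q] = [q] − [p]. For instance
  ∂[v_0,v_8] = [v_8] − [v_0].
The resulting 9×27 matrix has rank 8, and its Smith normal form has invariant factors (1,1,1,1,1,1,1,1).

Boundary ∂_2: C_2 → C_1 acts by ∂[p,q,r] = [q,r] − [p,r] + [p,q]. For instance
  ∂[v_2,v_4,v_7] = [v_4,v_7] − [v_2,v_7] + [v_2,v_4],
  ∂[v_1,v_2,v_3] = [v_2,v_3] − [v_1,v_3] + [v_1,v_2].
As a 27×18 matrix over Z this has rank 18, with invariant factors (1,1,1,1,1,1,1,1,1,1,1,1,1,1,1,1,1,2).

Reading off H_k = ker ∂_k / im ∂_{k+1}:

  H_0: rank C_0 − rank ∂_1 = 9 − 8 = 1, and the invariant factors of ∂_1 are all 1, so H_0 ≅ Z.
  H_1: rank ker ∂_1 − rank ∂_2 = (27 − 8) − 18 = 1, and ∂_2 has invariant factor 2 > 1, so H_1 ≅ Z ⊕ Z/2.
  H_2: rank ker ∂_2 − rank ∂_3 = (18 − 18) − 0 = 0, and there is no ∂_3, so H_2 ≅ 0.

(K is a triangulation of the Klein bottle.)

Hence the Betti numbers are b_0 = 1, b_1 = 1, b_2 = 0.

b_0 = 1, b_1 = 1, b_2 = 0.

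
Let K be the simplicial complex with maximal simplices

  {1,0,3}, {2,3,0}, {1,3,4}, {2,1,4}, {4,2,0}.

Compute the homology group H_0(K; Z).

H_0 = Z.

Take the total order 0 < 1 < 2 < 3 < 4 on the vertex set. Then K (dimension 2) consists of the simplices:

  0-simplices (5): [0], [1], [2], [3], [4]
  1-simplices (10): [0,1], [0,2], [0,3], [0,4], [1,2], [1,3], [1,4], [2,3], [2,4], [3,4]
  2-simplices (5): [0,1,3], [0,2,3], [0,2,4], [1,2,4], [1,3,4]

so the chain groups are C_0 ≅ Z^5, C_1 ≅ Z^10, C_2 ≅ Z^5.

∂_1: C_1 → C_0 maps an edge to its endpoints' difference, ∂[p,q] = q − p.
The 5×10 boundary matrix has rank 4 and Smith normal form diag(1,1,1,1).

∂_2: C_2 → C_1 sends each 2-simplex [p,q,r] to [q,r] − [p,r] + [p,q]. For instance
  ∂[0,2,4] = [2,4] − [0,4] + [0,2],
  ∂[1,2,4] = [2,4] − [1,4] + [1,2].
This gives a 10×5 integer matrix of rank 5; reducing to Smith normal form yields diagonal entries (1,1,1,1,1).

Reading off H_k = ker ∂_k / im ∂_{k+1}:

  H_0: rank C_0 − rank ∂_1 = 5 − 4 = 1, and the invariant factors of ∂_1 are all 1, so H_0 = Z.

(K is a triangulation of the Möbius band.)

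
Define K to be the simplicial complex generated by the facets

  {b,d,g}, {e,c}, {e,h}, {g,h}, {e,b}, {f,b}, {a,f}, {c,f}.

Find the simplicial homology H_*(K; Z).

Order the vertices as a < b < c < d < e < f < g < h. Listing each simplex with vertices in this order, K has dimension 2 with simplices:

  0-simplices (8): a, b, c, d, e, f, g, h
  1-simplices (10): af, bd, be, bf, bg, ce, cf, dg, eh, gh
  2-simplices (1): bdg

Hence C_0 ≅ Z^8, C_1 ≅ Z^10, C_2 ≅ Z^1.

Boundary ∂_1: C_1 → C_0 maps an edge to its endpoints' difference, ∂[p,q] = q − p. For instance
  ∂bg = g − b.
As a 8×10 matrix over Z this has rank 7, with invariant factors (1,1,1,1,1,1,1).

∂_2: C_2 → C_1 maps a triangle to the signed sum of its edges. For instance
  ∂bdg = dg − bg + bd.
As a 10×1 matrix over Z this has rank 1, with invariant factors (1).

Computing H_k = (kernel of ∂_k) / (image of ∂_{k+1}):

  H_0: rank C_0 − rank ∂_1 = 8 − 7 = 1, and the invariant factors of ∂_1 are all 1, so H_0 = Z.
  H_1: rank ker ∂_1 − rank ∂_2 = (10 − 7) − 1 = 2, and the invariant factors of ∂_2 are all 1, so H_1 = Z^2.
  H_2: rank ker ∂_2 − rank ∂_3 = (1 − 1) − 0 = 0, and there is no ∂_3, so H_2 = 0.

As a check, the Euler characteristic is 8 − 10 + 1 = -1, which agrees with 1 − 2 + 0 = -1.

H_0 ≅ Z,  H_1 ≅ Z^2,  H_2 = 0.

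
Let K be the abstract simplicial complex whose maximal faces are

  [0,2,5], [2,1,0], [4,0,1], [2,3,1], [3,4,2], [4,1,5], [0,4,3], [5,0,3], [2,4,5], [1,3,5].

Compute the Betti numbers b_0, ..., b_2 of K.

We work with the vertex ordering 0 < 1 < 2 < 3 < 4 < 5. The simplices of K, each written with vertices in increasing order, are:

  0-simplices (6): [0], [1], [2], [3], [4], [5]
  1-simplices (15): [0,1], [0,2], [0,3], [0,4], [0,5], [1,2], [1,3], [1,4], [1,5], [2,3], [2,4], [2,5], [3,4], [3,5], [4,5]
  2-simplices (10): [0,1,2], [0,1,4], [0,2,5], [0,3,4], [0,3,5], [1,2,3], [1,3,5], [1,4,5], [2,3,4], [2,4,5]

giving chain groups C_0 ≅ Z^6, C_1 ≅ Z^15, C_2 ≅ Z^10.

The boundary map ∂_1: C_1 → C_0 is given by ∂[p,q] = [q] − [p].
As a 6×15 matrix over Z this has rank 5, with invariant factors (1,1,1,1,1).

Boundary ∂_2: C_2 → C_1 maps a triangle to the signed sum of its edges. For instance
  ∂[1,4,5] = [4,5] − [1,5] + [1,4],
  ∂[0,1,4] = [1,4] − [0,4] + [0,1].
As a 15×10 matrix over Z this has rank 10, with invariant factors (1,1,1,1,1,1,1,1,1,2).

Reading off H_k = ker ∂_k / im ∂_{k+1}:

  H_0: rank C_0 − rank ∂_1 = 6 − 5 = 1, and the invariant factors of ∂_1 are all 1, so H_0 ≅ Z.
  H_1: rank ker ∂_1 − rank ∂_2 = (15 − 5) − 10 = 0, and ∂_2 has invariant factor 2 > 1, so H_1 ≅ Z_2.
  H_2: rank ker ∂_2 − rank ∂_3 = (10 − 10) − 0 = 0, and there is no ∂_3, so H_2 ≅ 0.

(K is a triangulation of the real projective plane RP^2.)

Hence the Betti numbers are b_0 = 1, b_1 = 0, b_2 = 0.

b_0 = 1, b_1 = 0, b_2 = 0.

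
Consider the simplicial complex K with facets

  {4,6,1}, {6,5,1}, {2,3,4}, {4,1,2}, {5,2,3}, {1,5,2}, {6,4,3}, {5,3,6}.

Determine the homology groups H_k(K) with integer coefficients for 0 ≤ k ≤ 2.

H_0 ≅ Z,  H_1 = 0,  H_2 ≅ Z.

Order the vertices as 1 < 2 < 3 < 4 < 5 < 6. Listing each simplex with vertices in this order, K has dimension 2 with simplices:

  0-simplices (6): [1], [2], [3], [4], [5], [6]
  1-simplices (12): [1,2], [1,4], [1,5], [1,6], [2,3], [2,4], [2,5], [3,4], [3,5], [3,6], [4,6], [5,6]
  2-simplices (8): [1,2,4], [1,2,5], [1,4,6], [1,5,6], [2,3,4], [2,3,5], [3,4,6], [3,5,6]

Hence C_0 ≅ Z^6, C_1 ≅ Z^12, C_2 ≅ Z^8.

∂_1: C_1 → C_0 maps an edge to its endpoints' difference, ∂[p,q] = q − p. For instance
  ∂[2,4] = [4] − [2].
This gives a 6×12 integer matrix of rank 5; reducing to Smith normal form yields diagonal entries (1,1,1,1,1).

Boundary ∂_2: C_2 → C_1 sends each 2-simplex [p,q,r] to [q,r] − [p,r] + [p,q]. For instance
  ∂[3,5,6] = [5,6] − [3,6] + [3,5],
  ∂[2,3,4] = [3,4] − [2,4] + [2,3].
This gives a 12×8 integer matrix of rank 7; reducing to Smith normal form yields diagonal entries (1,1,1,1,1,1,1).

From H_k ≅ ker(∂_k) / im(∂_{k+1}) we obtain:

  H_0: rank C_0 − rank ∂_1 = 6 − 5 = 1, and the invariant factors of ∂_1 are all 1, so H_0 ≅ Z.
  H_1: rank ker ∂_1 − rank ∂_2 = (12 − 5) − 7 = 0, and the invariant factors of ∂_2 are all 1, so H_1 ≅ 0.
  H_2: rank ker ∂_2 − rank ∂_3 = (8 − 7) − 0 = 1, and there is no ∂_3, so H_2 ≅ Z.

As a check, the Euler characteristic is 6 − 12 + 8 = 2, which agrees with 1 − 0 + 1 = 2.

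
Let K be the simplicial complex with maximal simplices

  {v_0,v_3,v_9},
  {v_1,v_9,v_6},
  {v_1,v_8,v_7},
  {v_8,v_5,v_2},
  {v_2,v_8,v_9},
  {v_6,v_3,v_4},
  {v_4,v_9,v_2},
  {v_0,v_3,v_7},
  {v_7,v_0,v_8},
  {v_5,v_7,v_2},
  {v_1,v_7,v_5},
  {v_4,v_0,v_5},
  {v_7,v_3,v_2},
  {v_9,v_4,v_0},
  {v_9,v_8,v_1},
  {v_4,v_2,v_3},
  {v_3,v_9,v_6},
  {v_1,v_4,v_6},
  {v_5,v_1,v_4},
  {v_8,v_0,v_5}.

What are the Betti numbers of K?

b_0 = 1, b_1 = 1, b_2 = 0.

Order the vertices as v_0 < v_1 < v_2 < v_3 < v_4 < v_5 < v_6 < v_7 < v_8 < v_9. Listing each simplex with vertices in this order, K has dimension 2 with simplices:

  0-simplices (10): [v_0], [v_1], [v_2], [v_3], [v_4], [v_5], [v_6], [v_7], [v_8], [v_9]
  1-simplices (30): (30 of them)
  2-simplices (20): (20 of them)

giving chain groups C_0 ≅ Z^10, C_1 ≅ Z^30, C_2 ≅ Z^20.

Boundary ∂_1: C_1 → C_0 is given by ∂[p,q] = [q] − [p].
The 10×30 boundary matrix has rank 9 and Smith normal form diag(1,1,1,1,1,1,1,1,1).

Boundary ∂_2: C_2 → C_1 maps a triangle to the signed sum of its edges. For instance
  ∂[v_0,v_5,v_8] = [v_5,v_8] − [v_0,v_8] + [v_0,v_5],
  ∂[v_1,v_5,v_7] = [v_5,v_7] − [v_1,v_7] + [v_1,v_5].
The 30×20 boundary matrix has rank 20 and Smith normal form diag(1,1,1,1,1,1,1,1,1,1,1,1,1,1,1,1,1,1,1,2).

Computing H_k = (kernel of ∂_k) / (image of ∂_{k+1}):

  H_0: rank C_0 − rank ∂_1 = 10 − 9 = 1, and the invariant factors of ∂_1 are all 1, so H_0 = Z.
  H_1: rank ker ∂_1 − rank ∂_2 = (30 − 9) − 20 = 1, and ∂_2 has invariant factor 2 > 1, so H_1 = Z ⊕ Z/2Z.
  H_2: rank ker ∂_2 − rank ∂_3 = (20 − 20) − 0 = 0, and there is no ∂_3, so H_2 = 0.

As a check, the Euler characteristic is 10 − 30 + 20 = 0, which agrees with 1 − 1 + 0 = 0.

Hence the Betti numbers are b_0 = 1, b_1 = 1, b_2 = 0.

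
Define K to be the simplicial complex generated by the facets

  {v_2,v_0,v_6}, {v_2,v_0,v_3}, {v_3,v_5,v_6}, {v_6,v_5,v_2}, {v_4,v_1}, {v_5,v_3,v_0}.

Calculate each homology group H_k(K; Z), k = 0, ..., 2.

Take the total order v_0 < v_1 < v_2 < v_3 < v_4 < v_5 < v_6 on the vertex set. Then K (dimension 2) consists of the simplices:

  0-simplices (7): [v_0], [v_1], [v_2], [v_3], [v_4], [v_5], [v_6]
  1-simplices (11): [v_0,v_2], [v_0,v_3], [v_0,v_5], [v_0,v_6], [v_1,v_4], [v_2,v_3], [v_2,v_5], [v_2,v_6], [v_3,v_5], [v_3,v_6], [v_5,v_6]
  2-simplices (5): [v_0,v_2,v_3], [v_0,v_2,v_6], [v_0,v_3,v_5], [v_2,v_5,v_6], [v_3,v_5,v_6]

so the chain groups are C_0 ≅ Z^7, C_1 ≅ Z^11, C_2 ≅ Z^5.

Boundary ∂_1: C_1 → C_0 maps an edge to its endpoints' difference, ∂[p,q] = q − p.
As a 7×11 matrix over Z this has rank 5, with invariant factors (1,1,1,1,1).

∂_2: C_2 → C_1 acts by ∂[p,q,r] = [q,r] − [p,r] + [p,q]. For instance
  ∂[v_2,v_5,v_6] = [v_5,v_6] − [v_2,v_6] + [v_2,v_5],
  ∂[v_3,v_5,v_6] = [v_5,v_6] − [v_3,v_6] + [v_3,v_5].
The resulting 11×5 matrix has rank 5, and its Smith normal form has invariant factors (1,1,1,1,1).

Now H_k = ker ∂_k / im ∂_{k+1}, so:

  H_0: rank C_0 − rank ∂_1 = 7 − 5 = 2, and the invariant factors of ∂_1 are all 1, so H_0 ≅ Z^2.
  H_1: rank ker ∂_1 − rank ∂_2 = (11 − 5) − 5 = 1, and the invariant factors of ∂_2 are all 1, so H_1 ≅ Z.
  H_2: rank ker ∂_2 − rank ∂_3 = (5 − 5) − 0 = 0, and there is no ∂_3, so H_2 ≅ 0.

(K is a triangulation of the disjoint union of the 1-simplex and the Möbius band.)

H_0 ≅ Z^2,  H_1 ≅ Z,  H_2 = 0.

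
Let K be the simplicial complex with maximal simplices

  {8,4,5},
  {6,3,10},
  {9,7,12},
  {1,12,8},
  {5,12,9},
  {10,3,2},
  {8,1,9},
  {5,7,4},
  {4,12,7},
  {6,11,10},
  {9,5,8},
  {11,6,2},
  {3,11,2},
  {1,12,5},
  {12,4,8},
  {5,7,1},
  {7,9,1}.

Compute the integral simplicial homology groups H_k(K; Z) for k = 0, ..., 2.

H_0 ≅ Z^2,  H_1 ≅ Z × Z/2,  H_2 = 0.

Take the total order 1 < 2 < 3 < 4 < 5 < 6 < 7 < 8 < 9 < 10 < 11 < 12 on the vertex set. Then K (dimension 2) consists of the simplices:

  0-simplices (12): [1], [2], [3], [4], [5], [6], [7], [8], [9], [10], [11], [12]
  1-simplices (28): (28 of them)
  2-simplices (17): (17 of them)

giving chain groups C_0 ≅ Z^12, C_1 ≅ Z^28, C_2 ≅ Z^17.

∂_1: C_1 → C_0 maps an edge to its endpoints' difference, ∂[p,q] = q − p. For instance
  ∂[8,9] = [9] − [8].
The resulting 12×28 matrix has rank 10, and its Smith normal form has invariant factors (1,1,1,1,1,1,1,1,1,1).

Boundary ∂_2: C_2 → C_1 sends each 2-simplex [p,q,r] to [q,r] − [p,r] + [p,q]. For instance
  ∂[1,7,9] = [7,9] − [1,9] + [1,7],
  ∂[2,3,11] = [3,11] − [2,11] + [2,3].
The 28×17 boundary matrix has rank 17 and Smith normal form diag(1,1,1,1,1,1,1,1,1,1,1,1,1,1,1,1,2).

Reading off H_k = ker ∂_k / im ∂_{k+1}:

  H_0: rank C_0 − rank ∂_1 = 12 − 10 = 2, and the invariant factors of ∂_1 are all 1, so H_0 ≅ Z^2.
  H_1: rank ker ∂_1 − rank ∂_2 = (28 − 10) − 17 = 1, and ∂_2 has invariant factor 2 > 1, so H_1 ≅ Z × Z/2.
  H_2: rank ker ∂_2 − rank ∂_3 = (17 − 17) − 0 = 0, and there is no ∂_3, so H_2 ≅ 0.

(K is a triangulation of the disjoint union of the real projective plane RP^2 and the Möbius band.)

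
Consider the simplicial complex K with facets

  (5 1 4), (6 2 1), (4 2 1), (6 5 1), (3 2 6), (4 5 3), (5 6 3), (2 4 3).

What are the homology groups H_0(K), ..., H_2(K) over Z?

H_0 = Z,  H_1 = 0,  H_2 = Z.

Take the total order 1 < 2 < 3 < 4 < 5 < 6 on the vertex set. Then K (dimension 2) consists of the simplices:

  0-simplices (6): [1], [2], [3], [4], [5], [6]
  1-simplices (12): [1,2], [1,4], [1,5], [1,6], [2,3], [2,4], [2,6], [3,4], [3,5], [3,6], [4,5], [5,6]
  2-simplices (8): [1,2,4], [1,2,6], [1,4,5], [1,5,6], [2,3,4], [2,3,6], [3,4,5], [3,5,6]

giving chain groups C_0 ≅ Z^6, C_1 ≅ Z^12, C_2 ≅ Z^8.

Boundary ∂_1: C_1 → C_0 sends each edge [p,q] (with p < q) to q − p.
The 6×12 boundary matrix has rank 5 and Smith normal form diag(1,1,1,1,1).

Boundary ∂_2: C_2 → C_1 acts by ∂[p,q,r] = [q,r] − [p,r] + [p,q]. For instance
  ∂[1,5,6] = [5,6] − [1,6] + [1,5],
  ∂[3,5,6] = [5,6] − [3,6] + [3,5].
The 12×8 boundary matrix has rank 7 and Smith normal form diag(1,1,1,1,1,1,1).

Now H_k = ker ∂_k / im ∂_{k+1}, so:

  H_0: rank C_0 − rank ∂_1 = 6 − 5 = 1, and the invariant factors of ∂_1 are all 1, so H_0 = Z.
  H_1: rank ker ∂_1 − rank ∂_2 = (12 − 5) − 7 = 0, and the invariant factors of ∂_2 are all 1, so H_1 = 0.
  H_2: rank ker ∂_2 − rank ∂_3 = (8 − 7) − 0 = 1, and there is no ∂_3, so H_2 = Z.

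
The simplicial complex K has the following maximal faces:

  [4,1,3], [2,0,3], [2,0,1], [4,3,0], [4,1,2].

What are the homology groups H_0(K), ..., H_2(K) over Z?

H_0 = Z,  H_1 = Z,  H_2 = 0.

Order the vertices as 0 < 1 < 2 < 3 < 4. Listing each simplex with vertices in this order, K has dimension 2 with simplices:

  0-simplices (5): [0], [1], [2], [3], [4]
  1-simplices (10): [0,1], [0,2], [0,3], [0,4], [1,2], [1,3], [1,4], [2,3], [2,4], [3,4]
  2-simplices (5): [0,1,2], [0,2,3], [0,3,4], [1,2,4], [1,3,4]

giving chain groups C_0 ≅ Z^5, C_1 ≅ Z^10, C_2 ≅ Z^5.

Boundary ∂_1: C_1 → C_0 is given by ∂[p,q] = [q] − [p].
This gives a 5×10 integer matrix of rank 4; reducing to Smith normal form yields diagonal entries (1,1,1,1).

∂_2: C_2 → C_1 sends each 2-simplex [p,q,r] to [q,r] − [p,r] + [p,q]. For instance
  ∂[0,2,3] = [2,3] − [0,3] + [0,2],
  ∂[0,1,2] = [1,2] − [0,2] + [0,1].
The resulting 10×5 matrix has rank 5, and its Smith normal form has invariant factors (1,1,1,1,1).

Reading off H_k = ker ∂_k / im ∂_{k+1}:

  H_0: rank C_0 − rank ∂_1 = 5 − 4 = 1, and the invariant factors of ∂_1 are all 1, so H_0 ≅ Z.
  H_1: rank ker ∂_1 − rank ∂_2 = (10 − 4) − 5 = 1, and the invariant factors of ∂_2 are all 1, so H_1 ≅ Z.
  H_2: rank ker ∂_2 − rank ∂_3 = (5 − 5) − 0 = 0, and there is no ∂_3, so H_2 ≅ 0.

As a check, the Euler characteristic is 5 − 10 + 5 = 0, which agrees with 1 − 1 + 0 = 0.
(K is a triangulation of the Möbius band.)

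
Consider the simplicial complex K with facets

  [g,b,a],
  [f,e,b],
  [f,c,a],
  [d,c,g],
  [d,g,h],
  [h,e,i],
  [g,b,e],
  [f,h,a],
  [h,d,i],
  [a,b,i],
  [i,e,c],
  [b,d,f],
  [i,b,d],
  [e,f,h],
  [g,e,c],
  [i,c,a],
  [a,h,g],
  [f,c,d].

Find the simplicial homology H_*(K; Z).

H_0 = Z,  H_1 = Z^2,  H_2 = Z.

Order the vertices as a < b < c < d < e < f < g < h < i. Listing each simplex with vertices in this order, K has dimension 2 with simplices:

  0-simplices (9): a, b, c, d, e, f, g, h, i
  1-simplices (27): ab, ac, af, ag, ah, ai, bd, be, bf, bg, bi, cd, ce, cf, cg, ci, df, dg, dh, di, ef, eg, eh, ei, fh, gh, hi
  2-simplices (18): abg, abi, acf, aci, afh, agh, bdf, bdi, bef, beg, cdf, cdg, ceg, cei, dgh, dhi, efh, ehi

Hence C_0 ≅ Z^9, C_1 ≅ Z^27, C_2 ≅ Z^18.

The boundary map ∂_1: C_1 → C_0 sends each edge [p,q] (with p < q) to q − p.
The 9×27 boundary matrix has rank 8 and Smith normal form diag(1,1,1,1,1,1,1,1).

Boundary ∂_2: C_2 → C_1 sends each 2-simplex [p,q,r] to [q,r] − [p,r] + [p,q]. For instance
  ∂cdg = dg − cg + cd,
  ∂bef = ef − bf + be.
This gives a 27×18 integer matrix of rank 17; reducing to Smith normal form yields diagonal entries (1,1,1,1,1,1,1,1,1,1,1,1,1,1,1,1,1).

Reading off H_k = ker ∂_k / im ∂_{k+1}:

  H_0: rank C_0 − rank ∂_1 = 9 − 8 = 1, and the invariant factors of ∂_1 are all 1, so H_0 = Z.
  H_1: rank ker ∂_1 − rank ∂_2 = (27 − 8) − 17 = 2, and the invariant factors of ∂_2 are all 1, so H_1 = Z^2.
  H_2: rank ker ∂_2 − rank ∂_3 = (18 − 17) − 0 = 1, and there is no ∂_3, so H_2 = Z.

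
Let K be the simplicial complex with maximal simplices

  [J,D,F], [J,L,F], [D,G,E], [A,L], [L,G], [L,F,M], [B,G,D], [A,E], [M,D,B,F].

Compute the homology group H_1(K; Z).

H_1 = Z^2.

Take the total order A < B < D < E < F < G < J < L < M on the vertex set. Then K (dimension 3) consists of the simplices:

  0-simplices (9): A, B, D, E, F, G, J, L, M
  1-simplices (18): AE, AL, BD, BF, BG, BM, DE, DF, DG, DJ, DM, EG, FJ, FL, FM, GL, JL, LM
  2-simplices (9): BDF, BDG, BDM, BFM, DEG, DFJ, DFM, FJL, FLM
  3-simplices (1): BDFM

so the chain groups are C_0 ≅ Z^9, C_1 ≅ Z^18, C_2 ≅ Z^9, C_3 ≅ Z^1.

Boundary ∂_1: C_1 → C_0 sends each edge [p,q] (with p < q) to q − p. For instance
  ∂DG = G − D.
The 9×18 boundary matrix has rank 8 and Smith normal form diag(1,1,1,1,1,1,1,1).

∂_2: C_2 → C_1 sends each 2-simplex [p,q,r] to [q,r] − [p,r] + [p,q]. For instance
  ∂BFM = FM − BM + BF,
  ∂BDM = DM − BM + BD.
This gives a 18×9 integer matrix of rank 8; reducing to Smith normal form yields diagonal entries (1,1,1,1,1,1,1,1).

Boundary ∂_3: C_3 → C_2 sends each 3-simplex σ to the alternating sum Σ_i (−1)^i (σ with its i-th vertex removed). For instance
  ∂BDFM = DFM − BFM + BDM − BDF.
The resulting 9×1 matrix has rank 1, and its Smith normal form has invariant factors (1).

Computing H_k = (kernel of ∂_k) / (image of ∂_{k+1}):

  H_1: rank ker ∂_1 − rank ∂_2 = (18 − 8) − 8 = 2, and the invariant factors of ∂_2 are all 1, so H_1 = Z^2.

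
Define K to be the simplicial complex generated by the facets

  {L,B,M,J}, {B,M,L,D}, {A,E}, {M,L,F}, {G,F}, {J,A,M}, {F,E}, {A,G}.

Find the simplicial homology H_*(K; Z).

H_0 = Z,  H_1 = Z^2,  H_2 = 0,  H_3 = 0.

We work with the vertex ordering A < B < D < E < F < G < J < L < M. The simplices of K, each written with vertices in increasing order, are:

  0-simplices (9): A, B, D, E, F, G, J, L, M
  1-simplices (17): AE, AG, AJ, AM, BD, BJ, BL, BM, DL, DM, EF, FG, FL, FM, JL, JM, LM
  2-simplices (9): AJM, BDL, BDM, BJL, BJM, BLM, DLM, FLM, JLM
  3-simplices (2): BDLM, BJLM

so the chain groups are C_0 ≅ Z^9, C_1 ≅ Z^17, C_2 ≅ Z^9, C_3 ≅ Z^2.

Boundary ∂_1: C_1 → C_0 sends each edge [p,q] (with p < q) to q − p.
The 9×17 boundary matrix has rank 8 and Smith normal form diag(1,1,1,1,1,1,1,1).

∂_2: C_2 → C_1 maps a triangle to the signed sum of its edges. For instance
  ∂BJL = JL − BL + BJ,
  ∂BLM = LM − BM + BL.
The 17×9 boundary matrix has rank 7 and Smith normal form diag(1,1,1,1,1,1,1).

Boundary ∂_3: C_3 → C_2 sends each 3-simplex σ to the alternating sum Σ_i (−1)^i (σ with its i-th vertex removed). For instance
  ∂BDLM = DLM − BLM + BDM − BDL,
  ∂BJLM = JLM − BLM + BJM − BJL.
The resulting 9×2 matrix has rank 2, and its Smith normal form has invariant factors (1,1).

From H_k ≅ ker(∂_k) / im(∂_{k+1}) we obtain:

  H_0: rank C_0 − rank ∂_1 = 9 − 8 = 1, and the invariant factors of ∂_1 are all 1, so H_0 ≅ Z.
  H_1: rank ker ∂_1 − rank ∂_2 = (17 − 8) − 7 = 2, and the invariant factors of ∂_2 are all 1, so H_1 ≅ Z^2.
  H_2: rank ker ∂_2 − rank ∂_3 = (9 − 7) − 2 = 0, and the invariant factors of ∂_3 are all 1, so H_2 ≅ 0.
  H_3: rank ker ∂_3 − rank ∂_4 = (2 − 2) − 0 = 0, and there is no ∂_4, so H_3 ≅ 0.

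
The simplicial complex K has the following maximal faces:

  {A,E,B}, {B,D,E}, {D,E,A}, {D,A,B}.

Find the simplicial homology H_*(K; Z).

H_0 = Z,  H_1 = 0,  H_2 = Z.

Order the vertices as A < B < D < E. Listing each simplex with vertices in this order, K has dimension 2 with simplices:

  0-simplices (4): A, B, D, E
  1-simplices (6): AB, AD, AE, BD, BE, DE
  2-simplices (4): ABD, ABE, ADE, BDE

so the chain groups are C_0 ≅ Z^4, C_1 ≅ Z^6, C_2 ≅ Z^4.

∂_1: C_1 → C_0 maps an edge to its endpoints' difference, ∂[p,q] = q − p.
The resulting 4×6 matrix has rank 3, and its Smith normal form has invariant factors (1,1,1).

Boundary ∂_2: C_2 → C_1 acts by ∂[p,q,r] = [q,r] − [p,r] + [p,q]. For instance
  ∂ADE = DE − AE + AD,
  ∂ABD = BD − AD + AB.
As a 6×4 matrix over Z this has rank 3, with invariant factors (1,1,1).

Now H_k = ker ∂_k / im ∂_{k+1}, so:

  H_0: rank C_0 − rank ∂_1 = 4 − 3 = 1, and the invariant factors of ∂_1 are all 1, so H_0 ≅ Z.
  H_1: rank ker ∂_1 − rank ∂_2 = (6 − 3) − 3 = 0, and the invariant factors of ∂_2 are all 1, so H_1 ≅ 0.
  H_2: rank ker ∂_2 − rank ∂_3 = (4 − 3) − 0 = 1, and there is no ∂_3, so H_2 ≅ Z.

As a check, the Euler characteristic is 4 − 6 + 4 = 2, which agrees with 1 − 0 + 1 = 2.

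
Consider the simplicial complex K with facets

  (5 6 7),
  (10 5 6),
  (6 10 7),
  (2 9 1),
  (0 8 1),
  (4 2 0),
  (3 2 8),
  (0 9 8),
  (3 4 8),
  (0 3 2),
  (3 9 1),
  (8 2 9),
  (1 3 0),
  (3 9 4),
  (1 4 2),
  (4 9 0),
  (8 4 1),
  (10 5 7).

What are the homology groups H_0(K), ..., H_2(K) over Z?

H_0 = Z^2,  H_1 = Z^2,  H_2 = Z^2.

We work with the vertex ordering 0 < 1 < 2 < 3 < 4 < 5 < 6 < 7 < 8 < 9 < 10. The simplices of K, each written with vertices in increasing order, are:

  0-simplices (11): [0], [1], [2], [3], [4], [5], [6], [7], [8], [9], [10]
  1-simplices (27): (27 of them)
  2-simplices (18): (18 of them)

Hence C_0 ≅ Z^11, C_1 ≅ Z^27, C_2 ≅ Z^18.

∂_1: C_1 → C_0 is given by ∂[p,q] = [q] − [p]. For instance
  ∂[6,7] = [7] − [6].
The 11×27 boundary matrix has rank 9 and Smith normal form diag(1,1,1,1,1,1,1,1,1).

Boundary ∂_2: C_2 → C_1 maps a triangle to the signed sum of its edges. For instance
  ∂[0,2,4] = [2,4] − [0,4] + [0,2],
  ∂[0,8,9] = [8,9] − [0,9] + [0,8].
The 27×18 boundary matrix has rank 16 and Smith normal form diag(1,1,1,1,1,1,1,1,1,1,1,1,1,1,1,1).

Now H_k = ker ∂_k / im ∂_{k+1}, so:

  H_0: rank C_0 − rank ∂_1 = 11 − 9 = 2, and the invariant factors of ∂_1 are all 1, so H_0 ≅ Z^2.
  H_1: rank ker ∂_1 − rank ∂_2 = (27 − 9) − 16 = 2, and the invariant factors of ∂_2 are all 1, so H_1 ≅ Z^2.
  H_2: rank ker ∂_2 − rank ∂_3 = (18 − 16) − 0 = 2, and there is no ∂_3, so H_2 ≅ Z^2.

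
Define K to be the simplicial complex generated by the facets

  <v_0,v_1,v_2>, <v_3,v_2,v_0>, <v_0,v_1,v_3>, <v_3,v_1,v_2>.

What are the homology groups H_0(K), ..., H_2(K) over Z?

H_0 = Z,  H_1 = 0,  H_2 = Z.

Order the vertices as v_0 < v_1 < v_2 < v_3. Listing each simplex with vertices in this order, K has dimension 2 with simplices:

  0-simplices (4): [v_0], [v_1], [v_2], [v_3]
  1-simplices (6): [v_0,v_1], [v_0,v_2], [v_0,v_3], [v_1,v_2], [v_1,v_3], [v_2,v_3]
  2-simplices (4): [v_0,v_1,v_2], [v_0,v_1,v_3], [v_0,v_2,v_3], [v_1,v_2,v_3]

so the chain groups are C_0 ≅ Z^4, C_1 ≅ Z^6, C_2 ≅ Z^4.

The boundary map ∂_1: C_1 → C_0 is given by ∂[p,q] = [q] − [p].
This gives a 4×6 integer matrix of rank 3; reducing to Smith normal form yields diagonal entries (1,1,1).

∂_2: C_2 → C_1 acts by ∂[p,q,r] = [q,r] − [p,r] + [p,q]. For instance
  ∂[v_0,v_2,v_3] = [v_2,v_3] − [v_0,v_3] + [v_0,v_2],
  ∂[v_0,v_1,v_3] = [v_1,v_3] − [v_0,v_3] + [v_0,v_1].
The 6×4 boundary matrix has rank 3 and Smith normal form diag(1,1,1).

Computing H_k = (kernel of ∂_k) / (image of ∂_{k+1}):

  H_0: rank C_0 − rank ∂_1 = 4 − 3 = 1, and the invariant factors of ∂_1 are all 1, so H_0 = Z.
  H_1: rank ker ∂_1 − rank ∂_2 = (6 − 3) − 3 = 0, and the invariant factors of ∂_2 are all 1, so H_1 = 0.
  H_2: rank ker ∂_2 − rank ∂_3 = (4 − 3) − 0 = 1, and there is no ∂_3, so H_2 = Z.

As a check, the Euler characteristic is 4 − 6 + 4 = 2, which agrees with 1 − 0 + 1 = 2.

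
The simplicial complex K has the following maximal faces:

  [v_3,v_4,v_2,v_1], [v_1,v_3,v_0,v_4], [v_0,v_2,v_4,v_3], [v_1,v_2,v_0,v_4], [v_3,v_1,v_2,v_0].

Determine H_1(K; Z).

H_1 ≅ 0.

Take the total order v_0 < v_1 < v_2 < v_3 < v_4 on the vertex set. Then K (dimension 3) consists of the simplices:

  0-simplices (5): [v_0], [v_1], [v_2], [v_3], [v_4]
  1-simplices (10): [v_0,v_1], [v_0,v_2], [v_0,v_3], [v_0,v_4], [v_1,v_2], [v_1,v_3], [v_1,v_4], [v_2,v_3], [v_2,v_4], [v_3,v_4]
  2-simplices (10): [v_0,v_1,v_2], [v_0,v_1,v_3], [v_0,v_1,v_4], [v_0,v_2,v_3], [v_0,v_2,v_4], [v_0,v_3,v_4], [v_1,v_2,v_3], [v_1,v_2,v_4], [v_1,v_3,v_4], [v_2,v_3,v_4]
  3-simplices (5): [v_0,v_1,v_2,v_3], [v_0,v_1,v_2,v_4], [v_0,v_1,v_3,v_4], [v_0,v_2,v_3,v_4], [v_1,v_2,v_3,v_4]

so the chain groups are C_0 ≅ Z^5, C_1 ≅ Z^10, C_2 ≅ Z^10, C_3 ≅ Z^5.

The boundary map ∂_1: C_1 → C_0 sends each edge [p,q] (with p < q) to q − p.
The 5×10 boundary matrix has rank 4 and Smith normal form diag(1,1,1,1).

∂_2: C_2 → C_1 sends each 2-simplex [p,q,r] to [q,r] − [p,r] + [p,q]. For instance
  ∂[v_1,v_3,v_4] = [v_3,v_4] − [v_1,v_4] + [v_1,v_3],
  ∂[v_0,v_2,v_4] = [v_2,v_4] − [v_0,v_4] + [v_0,v_2].
The resulting 10×10 matrix has rank 6, and its Smith normal form has invariant factors (1,1,1,1,1,1).

∂_3: C_3 → C_2 sends each 3-simplex σ to the alternating sum Σ_i (−1)^i (σ with its i-th vertex removed). For instance
  ∂[v_0,v_2,v_3,v_4] = [v_2,v_3,v_4] − [v_0,v_3,v_4] + [v_0,v_2,v_4] − [v_0,v_2,v_3],
  ∂[v_0,v_1,v_2,v_4] = [v_1,v_2,v_4] − [v_0,v_2,v_4] + [v_0,v_1,v_4] − [v_0,v_1,v_2].
The 10×5 boundary matrix has rank 4 and Smith normal form diag(1,1,1,1).

Reading off H_k = ker ∂_k / im ∂_{k+1}:

  H_1: rank ker ∂_1 − rank ∂_2 = (10 − 4) − 6 = 0, and the invariant factors of ∂_2 are all 1, so H_1 = 0.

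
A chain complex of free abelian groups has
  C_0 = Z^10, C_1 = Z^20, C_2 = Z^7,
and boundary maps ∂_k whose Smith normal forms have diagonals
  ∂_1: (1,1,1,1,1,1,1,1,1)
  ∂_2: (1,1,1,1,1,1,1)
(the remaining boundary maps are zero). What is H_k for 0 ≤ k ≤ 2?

H_0 ≅ Z,  H_1 ≅ Z^4,  H_2 = 0.

H_0: b_0 = 10 − 0 − 9 = 1; torsion from ∂_1 factors > 1: none. So H_0 ≅ Z.
H_1: b_1 = 20 − 9 − 7 = 4; torsion from ∂_2 factors > 1: none. So H_1 ≅ Z^4.
H_2: b_2 = 7 − 7 − 0 = 0; torsion from ∂_3 factors > 1: none. So H_2 ≅ 0.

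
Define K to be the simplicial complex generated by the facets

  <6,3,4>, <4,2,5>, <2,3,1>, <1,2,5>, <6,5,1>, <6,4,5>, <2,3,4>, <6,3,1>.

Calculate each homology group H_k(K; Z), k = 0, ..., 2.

Order the vertices as 1 < 2 < 3 < 4 < 5 < 6. Listing each simplex with vertices in this order, K has dimension 2 with simplices:

  0-simplices (6): [1], [2], [3], [4], [5], [6]
  1-simplices (12): [1,2], [1,3], [1,5], [1,6], [2,3], [2,4], [2,5], [3,4], [3,6], [4,5], [4,6], [5,6]
  2-simplices (8): [1,2,3], [1,2,5], [1,3,6], [1,5,6], [2,3,4], [2,4,5], [3,4,6], [4,5,6]

Hence C_0 ≅ Z^6, C_1 ≅ Z^12, C_2 ≅ Z^8.

Boundary ∂_1: C_1 → C_0 maps an edge to its endpoints' difference, ∂[p,q] = q − p.
The resulting 6×12 matrix has rank 5, and its Smith normal form has invariant factors (1,1,1,1,1).

The boundary map ∂_2: C_2 → C_1 acts by ∂[p,q,r] = [q,r] − [p,r] + [p,q]. For instance
  ∂[3,4,6] = [4,6] − [3,6] + [3,4],
  ∂[4,5,6] = [5,6] − [4,6] + [4,5].
The resulting 12×8 matrix has rank 7, and its Smith normal form has invariant factors (1,1,1,1,1,1,1).

Computing H_k = (kernel of ∂_k) / (image of ∂_{k+1}):

  H_0: rank C_0 − rank ∂_1 = 6 − 5 = 1, and the invariant factors of ∂_1 are all 1, so H_0 ≅ Z.
  H_1: rank ker ∂_1 − rank ∂_2 = (12 − 5) − 7 = 0, and the invariant factors of ∂_2 are all 1, so H_1 ≅ 0.
  H_2: rank ker ∂_2 − rank ∂_3 = (8 − 7) − 0 = 1, and there is no ∂_3, so H_2 ≅ Z.

As a check, the Euler characteristic is 6 − 12 + 8 = 2, which agrees with 1 − 0 + 1 = 2.
(K is a triangulation of the 2-sphere S^2.)

H_0 ≅ Z,  H_1 = 0,  H_2 ≅ Z.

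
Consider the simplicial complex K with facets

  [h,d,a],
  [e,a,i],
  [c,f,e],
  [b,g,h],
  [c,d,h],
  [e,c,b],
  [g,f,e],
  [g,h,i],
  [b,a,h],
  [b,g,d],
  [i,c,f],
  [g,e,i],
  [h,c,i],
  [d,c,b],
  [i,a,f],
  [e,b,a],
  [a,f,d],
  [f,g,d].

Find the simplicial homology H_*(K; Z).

H_0 = Z,  H_1 = Z ⊕ Z/2,  H_2 = 0.

Order the vertices as a < b < c < d < e < f < g < h < i. Listing each simplex with vertices in this order, K has dimension 2 with simplices:

  0-simplices (9): a, b, c, d, e, f, g, h, i
  1-simplices (27): ab, ad, ae, af, ah, ai, bc, bd, be, bg, bh, cd, ce, cf, ch, ci, df, dg, dh, ef, eg, ei, fg, fi, gh, gi, hi
  2-simplices (18): abe, abh, adf, adh, aei, afi, bcd, bce, bdg, bgh, cdh, cef, cfi, chi, dfg, efg, egi, ghi

Hence C_0 ≅ Z^9, C_1 ≅ Z^27, C_2 ≅ Z^18.

The boundary map ∂_1: C_1 → C_0 maps an edge to its endpoints' difference, ∂[p,q] = q − p. For instance
  ∂hi = i − h.
This gives a 9×27 integer matrix of rank 8; reducing to Smith normal form yields diagonal entries (1,1,1,1,1,1,1,1).

∂_2: C_2 → C_1 sends each 2-simplex [p,q,r] to [q,r] − [p,r] + [p,q]. For instance
  ∂abe = be − ae + ab,
  ∂afi = fi − ai + af.
This gives a 27×18 integer matrix of rank 18; reducing to Smith normal form yields diagonal entries (1,1,1,1,1,1,1,1,1,1,1,1,1,1,1,1,1,2).

Reading off H_k = ker ∂_k / im ∂_{k+1}:

  H_0: rank C_0 − rank ∂_1 = 9 − 8 = 1, and the invariant factors of ∂_1 are all 1, so H_0 ≅ Z.
  H_1: rank ker ∂_1 − rank ∂_2 = (27 − 8) − 18 = 1, and ∂_2 has invariant factor 2 > 1, so H_1 ≅ Z ⊕ Z/2.
  H_2: rank ker ∂_2 − rank ∂_3 = (18 − 18) − 0 = 0, and there is no ∂_3, so H_2 ≅ 0.

As a check, the Euler characteristic is 9 − 27 + 18 = 0, which agrees with 1 − 1 + 0 = 0.
(K is a triangulation of the Klein bottle.)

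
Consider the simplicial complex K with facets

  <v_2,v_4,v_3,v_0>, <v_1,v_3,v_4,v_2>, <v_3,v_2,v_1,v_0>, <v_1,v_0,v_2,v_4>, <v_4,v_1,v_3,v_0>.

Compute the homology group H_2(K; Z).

H_2 = 0.

Take the total order v_0 < v_1 < v_2 < v_3 < v_4 on the vertex set. Then K (dimension 3) consists of the simplices:

  0-simplices (5): [v_0], [v_1], [v_2], [v_3], [v_4]
  1-simplices (10): [v_0,v_1], [v_0,v_2], [v_0,v_3], [v_0,v_4], [v_1,v_2], [v_1,v_3], [v_1,v_4], [v_2,v_3], [v_2,v_4], [v_3,v_4]
  2-simplices (10): [v_0,v_1,v_2], [v_0,v_1,v_3], [v_0,v_1,v_4], [v_0,v_2,v_3], [v_0,v_2,v_4], [v_0,v_3,v_4], [v_1,v_2,v_3], [v_1,v_2,v_4], [v_1,v_3,v_4], [v_2,v_3,v_4]
  3-simplices (5): [v_0,v_1,v_2,v_3], [v_0,v_1,v_2,v_4], [v_0,v_1,v_3,v_4], [v_0,v_2,v_3,v_4], [v_1,v_2,v_3,v_4]

Hence C_0 ≅ Z^5, C_1 ≅ Z^10, C_2 ≅ Z^10, C_3 ≅ Z^5.

The boundary map ∂_1: C_1 → C_0 is given by ∂[p,q] = [q] − [p].
The 5×10 boundary matrix has rank 4 and Smith normal form diag(1,1,1,1).

∂_2: C_2 → C_1 acts by ∂[p,q,r] = [q,r] − [p,r] + [p,q]. For instance
  ∂[v_1,v_2,v_3] = [v_2,v_3] − [v_1,v_3] + [v_1,v_2],
  ∂[v_0,v_3,v_4] = [v_3,v_4] − [v_0,v_4] + [v_0,v_3].
The 10×10 boundary matrix has rank 6 and Smith normal form diag(1,1,1,1,1,1).

Boundary ∂_3: C_3 → C_2 sends each 3-simplex σ to the alternating sum Σ_i (−1)^i (σ with its i-th vertex removed). For instance
  ∂[v_1,v_2,v_3,v_4] = [v_2,v_3,v_4] − [v_1,v_3,v_4] + [v_1,v_2,v_4] − [v_1,v_2,v_3],
  ∂[v_0,v_1,v_2,v_3] = [v_1,v_2,v_3] − [v_0,v_2,v_3] + [v_0,v_1,v_3] − [v_0,v_1,v_2].
As a 10×5 matrix over Z this has rank 4, with invariant factors (1,1,1,1).

Computing H_k = (kernel of ∂_k) / (image of ∂_{k+1}):

  H_2: rank ker ∂_2 − rank ∂_3 = (10 − 6) − 4 = 0, and the invariant factors of ∂_3 are all 1, so H_2 ≅ 0.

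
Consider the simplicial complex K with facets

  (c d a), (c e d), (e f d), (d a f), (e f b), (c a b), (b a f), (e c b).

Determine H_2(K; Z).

H_2 ≅ Z.

Fix the vertex order a < b < c < d < e < f and write every simplex with vertices in increasing order. Then dim K = 2 and the simplices of K are:

  0-simplices (6): a, b, c, d, e, f
  1-simplices (12): ab, ac, ad, af, bc, be, bf, cd, ce, de, df, ef
  2-simplices (8): abc, abf, acd, adf, bce, bef, cde, def

so the chain groups are C_0 ≅ Z^6, C_1 ≅ Z^12, C_2 ≅ Z^8.

∂_1: C_1 → C_0 sends each edge [p,q] (with p < q) to q − p.
As a 6×12 matrix over Z this has rank 5, with invariant factors (1,1,1,1,1).

∂_2: C_2 → C_1 acts by ∂[p,q,r] = [q,r] − [p,r] + [p,q]. For instance
  ∂abf = bf − af + ab,
  ∂bef = ef − bf + be.
The resulting 12×8 matrix has rank 7, and its Smith normal form has invariant factors (1,1,1,1,1,1,1).

Now H_k = ker ∂_k / im ∂_{k+1}, so:

  H_2: rank ker ∂_2 − rank ∂_3 = (8 − 7) − 0 = 1, and there is no ∂_3, so H_2 ≅ Z.

(K is a triangulation of the 2-sphere S^2.)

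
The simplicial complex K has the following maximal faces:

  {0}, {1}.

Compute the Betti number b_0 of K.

Order the vertices as 0 < 1. Listing each simplex with vertices in this order, K has dimension 0 with simplices:

  0-simplices (2): [0], [1]

giving chain groups C_0 ≅ Z^2.

Computing H_k = (kernel of ∂_k) / (image of ∂_{k+1}):

  H_0: rank C_0 − rank ∂_1 = 2 − 0 = 2, and there is no ∂_1, so H_0 ≅ Z^2.

(K is a triangulation of a set of 2 points.)

Hence the Betti numbers are b_0 = 2.

b_0 = 2.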